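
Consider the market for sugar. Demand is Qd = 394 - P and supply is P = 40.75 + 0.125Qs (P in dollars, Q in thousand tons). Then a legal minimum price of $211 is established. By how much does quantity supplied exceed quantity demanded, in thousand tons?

1179

Rearranging supply gives Qs = 8P - 326. Equilibrium: 394 - P = 8P - 326, so 720 = 9P and P* = 80, Q* = 314.
Because the floor (211) lies above the market-clearing price, it is binding.
At P = 211: Qd = 394 - 211 = 183 and Qs = 8·211 - 326 = 1362.
Surplus = Qs - Qd = 1362 - 183 = 1179.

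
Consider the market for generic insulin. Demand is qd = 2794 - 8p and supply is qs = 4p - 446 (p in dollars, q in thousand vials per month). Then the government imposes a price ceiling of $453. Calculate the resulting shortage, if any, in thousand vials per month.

0

Setting quantity demanded equal to quantity supplied, 2794 - 8p = 4p - 446, gives p* = 270 and q* = 634.
The ceiling of 453 is above the equilibrium price 270, so it is not binding; the market clears at p* = 270, q* = 634.
Since the control does not bind, there is no shortage.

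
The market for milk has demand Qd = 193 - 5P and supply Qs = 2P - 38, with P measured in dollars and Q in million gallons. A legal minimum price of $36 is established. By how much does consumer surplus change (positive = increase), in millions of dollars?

Setting quantity demanded equal to quantity supplied, 193 - 5P = 2P - 38, gives P* = 33 and Q* = 28.
The floor of 36 is above the equilibrium price 33, so it binds.
At P = 36: Qd = 193 - 5·36 = 13 and Qs = 2·36 - 38 = 34.
Consumer surplus without the control is ½ · (38.6 - 33) · 28 = 78.4.
With the floor, consumers buy 13 units at 36, so CS = ½ · (38.6 - 36) · 13 = 16.9.
Change in consumer surplus = 16.9 - 78.4 = -61.5.

-61.5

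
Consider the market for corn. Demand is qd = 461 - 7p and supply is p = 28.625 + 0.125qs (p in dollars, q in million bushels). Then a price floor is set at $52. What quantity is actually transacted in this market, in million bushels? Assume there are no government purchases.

97

Rearranging supply gives qs = 8p - 229. Setting quantity demanded equal to quantity supplied, 461 - 7p = 8p - 229, gives p* = 46 and q* = 139.
Since 52 > 46, the floor is binding.
At p = 52: qd = 461 - 7·52 = 97 and qs = 8·52 - 229 = 187.
The quantity actually transacted is the short side, demand: 97.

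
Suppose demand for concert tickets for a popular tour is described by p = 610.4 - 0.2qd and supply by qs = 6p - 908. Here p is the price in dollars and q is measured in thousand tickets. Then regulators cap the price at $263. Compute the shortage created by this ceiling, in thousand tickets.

1067

Rearranging demand gives qd = 3052 - 5p. In a free market, 3052 - 5p = 6p - 908 gives the equilibrium p* = 360, q* = 1252.
The ceiling of 263 is below the equilibrium price 360, so it binds.
At p = 263: qd = 3052 - 5·263 = 1737 and qs = 6·263 - 908 = 670.
Shortage = qd - qs = 1737 - 670 = 1067.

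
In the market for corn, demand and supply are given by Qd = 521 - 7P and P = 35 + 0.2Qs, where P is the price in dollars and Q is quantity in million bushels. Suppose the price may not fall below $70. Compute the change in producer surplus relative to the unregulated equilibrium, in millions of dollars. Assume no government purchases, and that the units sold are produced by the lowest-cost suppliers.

Rearranging supply gives Qs = 5P - 175. In a free market, 521 - 7P = 5P - 175 gives the equilibrium P* = 58, Q* = 115.
Because the floor (70) lies above the market-clearing price, it is binding.
At P = 70: Qd = 521 - 7·70 = 31 and Qs = 5·70 - 175 = 175.
Producer surplus without the control is ½ · (58 - 35) · 115 = 1322.5.
With the floor, 31 units are sold at 70. The supply price at Q = 31 is 41.2, so PS = ½ · [(70 - 35) + (70 - 41.2)] · 31 = 988.9.
Change in producer surplus = 988.9 - 1322.5 = -333.6.

-333.6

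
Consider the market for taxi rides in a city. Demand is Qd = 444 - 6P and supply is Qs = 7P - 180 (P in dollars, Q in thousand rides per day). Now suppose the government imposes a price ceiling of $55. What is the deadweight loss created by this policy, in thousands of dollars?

0

Setting quantity demanded equal to quantity supplied, 444 - 6P = 7P - 180, gives P* = 48 and Q* = 156.
The ceiling of 55 is above the equilibrium price 48, so it is not binding; the market clears at P* = 48, Q* = 156.
Since the control does not bind, no trades are prevented and deadweight loss is zero.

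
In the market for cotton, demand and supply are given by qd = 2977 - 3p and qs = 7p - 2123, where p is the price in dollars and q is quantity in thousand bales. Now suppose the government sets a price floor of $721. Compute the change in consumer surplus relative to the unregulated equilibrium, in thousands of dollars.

-238535.5

Without the control the market clears where 2977 - 3p = 7p - 2123, i.e. p* = 510 and q* = 1447.
The floor of 721 is above the equilibrium price 510, so it binds.
At p = 721: qd = 2977 - 3·721 = 814 and qs = 7·721 - 2123 = 2924.
Consumer surplus without the control is ½ · (2977/3 - 510) · 1447 = 2093809/6.
With the floor, consumers buy 814 units at 721, so CS = ½ · (2977/3 - 721) · 814 = 331298/3.
Change in consumer surplus = 331298/3 - 2093809/6 = -238535.5.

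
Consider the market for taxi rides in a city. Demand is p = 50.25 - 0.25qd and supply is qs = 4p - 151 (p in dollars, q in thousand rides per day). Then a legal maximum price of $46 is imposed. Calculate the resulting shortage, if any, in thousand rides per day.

0

Rearranging demand gives qd = 201 - 4p. Setting quantity demanded equal to quantity supplied, 201 - 4p = 4p - 151, gives p* = 44 and q* = 25.
Since 46 is above p* = 44, the ceiling does not bind and the free-market outcome prevails.
Since the control does not bind, there is no shortage.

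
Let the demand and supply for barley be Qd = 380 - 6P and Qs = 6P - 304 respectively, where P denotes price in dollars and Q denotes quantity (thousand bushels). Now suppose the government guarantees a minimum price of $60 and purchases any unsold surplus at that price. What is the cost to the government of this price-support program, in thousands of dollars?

Without the control the market clears where 380 - 6P = 6P - 304, i.e. P* = 57 and Q* = 38.
The floor of 60 is above the equilibrium price 57, so it binds.
At P = 60: Qd = 380 - 6·60 = 20 and Qs = 6·60 - 304 = 56.
Surplus = Qs - Qd = 36.
Government expenditure = surplus × support price = 36 × 60 = 2160.

2160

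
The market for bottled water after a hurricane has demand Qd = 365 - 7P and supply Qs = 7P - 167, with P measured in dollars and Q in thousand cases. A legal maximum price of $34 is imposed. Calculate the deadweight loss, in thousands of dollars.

112

Equilibrium: 365 - 7P = 7P - 167, so 532 = 14P and P* = 38, Q* = 99.
The ceiling of 34 is below the equilibrium price 38, so it binds.
At P = 34: Qd = 365 - 7·34 = 127 and Qs = 7·34 - 167 = 71.
Quantity traded falls to 71. At Q = 71 the demand price is (365 - 71)/7 = 42 and the supply price is (167 + 71)/7 = 34.
Deadweight loss = ½ · (42 - 34) · (99 - 71) = ½ · 8 · 28 = 112.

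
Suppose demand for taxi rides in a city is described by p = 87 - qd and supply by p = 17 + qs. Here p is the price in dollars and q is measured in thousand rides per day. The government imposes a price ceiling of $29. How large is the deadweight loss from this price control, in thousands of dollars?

Rearranging demand gives qd = 87 - p; rearranging supply gives qs = p - 17. Setting quantity demanded equal to quantity supplied, 87 - p = p - 17, gives p* = 52 and q* = 35.
Since 29 < 52, the ceiling is binding.
At p = 29: qd = 87 - 29 = 58 and qs = 29 - 17 = 12.
Quantity traded falls to 12. At q = 12 the demand price is 87 - 12 = 75 and the supply price is 17 + 12 = 29.
Deadweight loss = ½ · (75 - 29) · (35 - 12) = ½ · 46 · 23 = 529.

529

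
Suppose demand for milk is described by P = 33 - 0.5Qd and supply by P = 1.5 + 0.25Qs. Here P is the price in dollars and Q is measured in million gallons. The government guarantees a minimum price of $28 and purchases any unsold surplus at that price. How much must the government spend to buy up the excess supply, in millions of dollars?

2688

Rearranging demand gives Qd = 66 - 2P; rearranging supply gives Qs = 4P - 6. Equilibrium: 66 - 2P = 4P - 6, so 72 = 6P and P* = 12, Q* = 42.
Because the floor (28) lies above the market-clearing price, it is binding.
At P = 28: Qd = 66 - 2·28 = 10 and Qs = 4·28 - 6 = 106.
Surplus = Qs - Qd = 96.
Government expenditure = surplus × support price = 96 × 28 = 2688.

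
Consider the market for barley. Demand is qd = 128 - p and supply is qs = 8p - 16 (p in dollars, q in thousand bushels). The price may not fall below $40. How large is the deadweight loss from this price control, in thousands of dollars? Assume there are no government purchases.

324

Setting quantity demanded equal to quantity supplied, 128 - p = 8p - 16, gives p* = 16 and q* = 112.
Because the floor (40) lies above the market-clearing price, it is binding.
At p = 40: qd = 128 - 40 = 88 and qs = 8·40 - 16 = 304.
Quantity traded falls to 88. At q = 88 the demand price is 128 - 88 = 40 and the supply price is (16 + 88)/8 = 13.
Deadweight loss = ½ · (40 - 13) · (112 - 88) = ½ · 27 · 24 = 324.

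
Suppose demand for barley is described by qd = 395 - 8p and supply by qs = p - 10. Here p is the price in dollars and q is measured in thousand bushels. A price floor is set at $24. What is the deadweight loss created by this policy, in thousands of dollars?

Without the control the market clears where 395 - 8p = p - 10, i.e. p* = 45 and q* = 35.
Since 24 is below p* = 45, the floor does not bind and the free-market outcome prevails.
Since the control does not bind, no trades are prevented and deadweight loss is zero.

0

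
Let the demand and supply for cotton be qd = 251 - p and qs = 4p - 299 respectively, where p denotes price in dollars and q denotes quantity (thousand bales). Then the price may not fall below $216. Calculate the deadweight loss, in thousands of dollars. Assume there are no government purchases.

7022.5

Equilibrium: 251 - p = 4p - 299, so 550 = 5p and p* = 110, q* = 141.
Since 216 > 110, the floor is binding.
At p = 216: qd = 251 - 216 = 35 and qs = 4·216 - 299 = 565.
Quantity traded falls to 35. At q = 35 the demand price is 251 - 35 = 216 and the supply price is (299 + 35)/4 = 83.5.
Deadweight loss = ½ · (216 - 83.5) · (141 - 35) = ½ · 132.5 · 106 = 7022.5.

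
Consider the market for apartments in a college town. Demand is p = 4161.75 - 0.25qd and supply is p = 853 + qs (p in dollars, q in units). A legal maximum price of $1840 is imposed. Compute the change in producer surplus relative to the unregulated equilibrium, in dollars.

-3016220

Rearranging demand gives qd = 16647 - 4p; rearranging supply gives qs = p - 853. Setting quantity demanded equal to quantity supplied, 16647 - 4p = p - 853, gives p* = 3500 and q* = 2647.
Since 1840 < 3500, the ceiling is binding.
At p = 1840: qd = 16647 - 4·1840 = 9287 and qs = 1840 - 853 = 987.
Producer surplus without the control is ½ · (3500 - 853) · 2647 = 3503304.5.
With the ceiling, producers sell 987 units at 1840, so PS = ½ · (1840 - 853) · 987 = 487084.5.
Change in producer surplus = 487084.5 - 3503304.5 = -3016220.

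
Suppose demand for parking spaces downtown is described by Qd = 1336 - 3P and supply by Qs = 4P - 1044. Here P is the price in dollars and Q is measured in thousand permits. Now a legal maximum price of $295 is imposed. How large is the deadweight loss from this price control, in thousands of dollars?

In a free market, 1336 - 3P = 4P - 1044 gives the equilibrium P* = 340, Q* = 316.
Because the ceiling (295) lies below the market-clearing price, it is binding.
At P = 295: Qd = 1336 - 3·295 = 451 and Qs = 4·295 - 1044 = 136.
Quantity traded falls to 136. At Q = 136 the demand price is (1336 - 136)/3 = 400 and the supply price is (1044 + 136)/4 = 295.
Deadweight loss = ½ · (400 - 295) · (316 - 136) = ½ · 105 · 180 = 9450.

9450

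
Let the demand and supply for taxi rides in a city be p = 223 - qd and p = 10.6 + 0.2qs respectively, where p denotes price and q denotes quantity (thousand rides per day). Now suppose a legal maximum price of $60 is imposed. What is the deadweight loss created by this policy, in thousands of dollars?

Rearranging demand gives qd = 223 - p; rearranging supply gives qs = 5p - 53. Equilibrium: 223 - p = 5p - 53, so 276 = 6p and p* = 46, q* = 177.
Since 60 is above p* = 46, the ceiling does not bind and the free-market outcome prevails.
Since the control does not bind, no trades are prevented and deadweight loss is zero.

0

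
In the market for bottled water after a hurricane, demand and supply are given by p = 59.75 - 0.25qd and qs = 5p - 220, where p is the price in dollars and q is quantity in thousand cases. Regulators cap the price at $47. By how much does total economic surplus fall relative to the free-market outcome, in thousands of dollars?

90

Rearranging demand gives qd = 239 - 4p. Equilibrium: 239 - 4p = 5p - 220, so 459 = 9p and p* = 51, q* = 35.
The ceiling of 47 is below the equilibrium price 51, so it binds.
At p = 47: qd = 239 - 4·47 = 51 and qs = 5·47 - 220 = 15.
Quantity traded falls to 15. At q = 15 the demand price is (239 - 15)/4 = 56 and the supply price is (220 + 15)/5 = 47.
Deadweight loss = ½ · (56 - 47) · (35 - 15) = ½ · 9 · 20 = 90.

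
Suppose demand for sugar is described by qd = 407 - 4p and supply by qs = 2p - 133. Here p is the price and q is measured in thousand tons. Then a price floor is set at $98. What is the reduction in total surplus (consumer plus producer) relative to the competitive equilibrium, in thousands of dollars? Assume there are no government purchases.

384

Setting quantity demanded equal to quantity supplied, 407 - 4p = 2p - 133, gives p* = 90 and q* = 47.
Because the floor (98) lies above the market-clearing price, it is binding.
At p = 98: qd = 407 - 4·98 = 15 and qs = 2·98 - 133 = 63.
Quantity traded falls to 15. At q = 15 the demand price is (407 - 15)/4 = 98 and the supply price is (133 + 15)/2 = 74.
Deadweight loss = ½ · (98 - 74) · (47 - 15) = ½ · 24 · 32 = 384.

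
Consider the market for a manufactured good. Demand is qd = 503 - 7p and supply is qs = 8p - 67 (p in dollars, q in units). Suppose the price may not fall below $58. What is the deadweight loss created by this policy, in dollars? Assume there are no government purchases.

Setting quantity demanded equal to quantity supplied, 503 - 7p = 8p - 67, gives p* = 38 and q* = 237.
The floor of 58 is above the equilibrium price 38, so it binds.
At p = 58: qd = 503 - 7·58 = 97 and qs = 8·58 - 67 = 397.
Quantity traded falls to 97. At q = 97 the demand price is (503 - 97)/7 = 58 and the supply price is (67 + 97)/8 = 20.5.
Deadweight loss = ½ · (58 - 20.5) · (237 - 97) = ½ · 37.5 · 140 = 2625.

2625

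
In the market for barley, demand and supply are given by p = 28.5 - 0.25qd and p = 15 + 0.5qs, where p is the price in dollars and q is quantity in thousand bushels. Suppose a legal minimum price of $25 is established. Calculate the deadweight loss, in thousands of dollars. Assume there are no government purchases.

6

Rearranging demand gives qd = 114 - 4p; rearranging supply gives qs = 2p - 30. Equilibrium: 114 - 4p = 2p - 30, so 144 = 6p and p* = 24, q* = 18.
Because the floor (25) lies above the market-clearing price, it is binding.
At p = 25: qd = 114 - 4·25 = 14 and qs = 2·25 - 30 = 20.
Quantity traded falls to 14. At q = 14 the demand price is (114 - 14)/4 = 25 and the supply price is (30 + 14)/2 = 22.
Deadweight loss = ½ · (25 - 22) · (18 - 14) = ½ · 3 · 4 = 6.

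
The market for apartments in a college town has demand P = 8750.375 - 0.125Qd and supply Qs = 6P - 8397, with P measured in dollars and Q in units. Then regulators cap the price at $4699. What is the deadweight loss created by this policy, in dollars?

4261955.25

Rearranging demand gives Qd = 70003 - 8P. In a free market, 70003 - 8P = 6P - 8397 gives the equilibrium P* = 5600, Q* = 25203.
Since 4699 < 5600, the ceiling is binding.
At P = 4699: Qd = 70003 - 8·4699 = 32411 and Qs = 6·4699 - 8397 = 19797.
Quantity traded falls to 19797. At Q = 19797 the demand price is (70003 - 19797)/8 = 6275.75 and the supply price is (8397 + 19797)/6 = 4699.
Deadweight loss = ½ · (6275.75 - 4699) · (25203 - 19797) = ½ · 1576.75 · 5406 = 4261955.25.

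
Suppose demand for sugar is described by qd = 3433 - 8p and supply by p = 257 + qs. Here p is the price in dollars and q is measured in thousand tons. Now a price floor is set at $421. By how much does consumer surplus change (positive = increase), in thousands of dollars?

Rearranging supply gives qs = p - 257. Without the control the market clears where 3433 - 8p = p - 257, i.e. p* = 410 and q* = 153.
Since 421 > 410, the floor is binding.
At p = 421: qd = 3433 - 8·421 = 65 and qs = 421 - 257 = 164.
Consumer surplus without the control is ½ · (429.125 - 410) · 153 = 1463.0625.
With the floor, consumers buy 65 units at 421, so CS = ½ · (429.125 - 421) · 65 = 264.0625.
Change in consumer surplus = 264.0625 - 1463.0625 = -1199.

-1199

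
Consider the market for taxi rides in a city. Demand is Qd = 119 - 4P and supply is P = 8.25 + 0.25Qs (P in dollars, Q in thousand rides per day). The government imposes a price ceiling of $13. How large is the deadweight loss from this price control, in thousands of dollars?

144

Rearranging supply gives Qs = 4P - 33. Setting quantity demanded equal to quantity supplied, 119 - 4P = 4P - 33, gives P* = 19 and Q* = 43.
The ceiling of 13 is below the equilibrium price 19, so it binds.
At P = 13: Qd = 119 - 4·13 = 67 and Qs = 4·13 - 33 = 19.
Quantity traded falls to 19. At Q = 19 the demand price is (119 - 19)/4 = 25 and the supply price is (33 + 19)/4 = 13.
Deadweight loss = ½ · (25 - 13) · (43 - 19) = ½ · 12 · 24 = 144.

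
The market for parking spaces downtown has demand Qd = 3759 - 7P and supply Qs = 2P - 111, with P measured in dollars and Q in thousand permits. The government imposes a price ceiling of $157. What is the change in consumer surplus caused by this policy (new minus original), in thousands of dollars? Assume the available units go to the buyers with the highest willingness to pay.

Setting quantity demanded equal to quantity supplied, 3759 - 7P = 2P - 111, gives P* = 430 and Q* = 749.
The ceiling of 157 is below the equilibrium price 430, so it binds.
At P = 157: Qd = 3759 - 7·157 = 2660 and Qs = 2·157 - 111 = 203.
Consumer surplus without the control is ½ · (537 - 430) · 749 = 40071.5.
With the ceiling, 203 units are sold at 157 (assume they go to the highest-value buyers). The demand price at Q = 203 is 508, so CS = ½ · [(537 - 157) + (508 - 157)] · 203 = 74196.5.
Change in consumer surplus = 74196.5 - 40071.5 = 34125.

34125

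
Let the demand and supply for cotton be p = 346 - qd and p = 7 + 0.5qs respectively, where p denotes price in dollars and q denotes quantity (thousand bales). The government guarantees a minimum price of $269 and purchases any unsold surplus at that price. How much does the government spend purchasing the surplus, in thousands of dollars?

120243

Rearranging demand gives qd = 346 - p; rearranging supply gives qs = 2p - 14. Setting quantity demanded equal to quantity supplied, 346 - p = 2p - 14, gives p* = 120 and q* = 226.
Since 269 > 120, the floor is binding.
At p = 269: qd = 346 - 269 = 77 and qs = 2·269 - 14 = 524.
Surplus = qs - qd = 447.
Government expenditure = surplus × support price = 447 × 269 = 120243.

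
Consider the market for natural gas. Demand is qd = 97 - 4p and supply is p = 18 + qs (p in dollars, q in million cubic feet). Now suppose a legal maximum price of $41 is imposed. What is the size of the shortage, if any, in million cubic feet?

0

Rearranging supply gives qs = p - 18. Setting quantity demanded equal to quantity supplied, 97 - 4p = p - 18, gives p* = 23 and q* = 5.
Since 41 is above p* = 23, the ceiling does not bind and the free-market outcome prevails.
Since the control does not bind, there is no shortage.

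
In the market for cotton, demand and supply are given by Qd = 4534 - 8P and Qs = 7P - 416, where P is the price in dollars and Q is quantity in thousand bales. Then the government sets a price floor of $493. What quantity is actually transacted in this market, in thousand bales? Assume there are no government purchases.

Without the control the market clears where 4534 - 8P = 7P - 416, i.e. P* = 330 and Q* = 1894.
The floor of 493 is above the equilibrium price 330, so it binds.
At P = 493: Qd = 4534 - 8·493 = 590 and Qs = 7·493 - 416 = 3035.
The quantity actually transacted is the short side, demand: 590.

590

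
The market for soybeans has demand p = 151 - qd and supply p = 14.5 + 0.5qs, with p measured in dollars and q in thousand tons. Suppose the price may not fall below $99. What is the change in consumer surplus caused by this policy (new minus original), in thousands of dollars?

Rearranging demand gives qd = 151 - p; rearranging supply gives qs = 2p - 29. In a free market, 151 - p = 2p - 29 gives the equilibrium p* = 60, q* = 91.
Since 99 > 60, the floor is binding.
At p = 99: qd = 151 - 99 = 52 and qs = 2·99 - 29 = 169.
Consumer surplus without the control is ½ · (151 - 60) · 91 = 4140.5.
With the floor, consumers buy 52 units at 99, so CS = ½ · (151 - 99) · 52 = 1352.
Change in consumer surplus = 1352 - 4140.5 = -2788.5.

-2788.5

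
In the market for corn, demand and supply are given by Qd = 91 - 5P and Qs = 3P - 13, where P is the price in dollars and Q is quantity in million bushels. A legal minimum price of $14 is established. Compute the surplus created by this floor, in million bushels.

8

Setting quantity demanded equal to quantity supplied, 91 - 5P = 3P - 13, gives P* = 13 and Q* = 26.
Because the floor (14) lies above the market-clearing price, it is binding.
At P = 14: Qd = 91 - 5·14 = 21 and Qs = 3·14 - 13 = 29.
Surplus = Qs - Qd = 29 - 21 = 8.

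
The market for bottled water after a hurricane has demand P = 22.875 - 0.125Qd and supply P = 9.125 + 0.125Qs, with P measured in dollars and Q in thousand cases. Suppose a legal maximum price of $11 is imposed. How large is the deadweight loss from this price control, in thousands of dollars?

200

Rearranging demand gives Qd = 183 - 8P; rearranging supply gives Qs = 8P - 73. Equilibrium: 183 - 8P = 8P - 73, so 256 = 16P and P* = 16, Q* = 55.
Since 11 < 16, the ceiling is binding.
At P = 11: Qd = 183 - 8·11 = 95 and Qs = 8·11 - 73 = 15.
Quantity traded falls to 15. At Q = 15 the demand price is (183 - 15)/8 = 21 and the supply price is (73 + 15)/8 = 11.
Deadweight loss = ½ · (21 - 11) · (55 - 15) = ½ · 10 · 40 = 200.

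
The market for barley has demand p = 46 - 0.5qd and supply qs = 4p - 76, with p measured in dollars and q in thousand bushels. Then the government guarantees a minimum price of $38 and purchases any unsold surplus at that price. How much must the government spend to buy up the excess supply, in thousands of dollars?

Rearranging demand gives qd = 92 - 2p. In a free market, 92 - 2p = 4p - 76 gives the equilibrium p* = 28, q* = 36.
The floor of 38 is above the equilibrium price 28, so it binds.
At p = 38: qd = 92 - 2·38 = 16 and qs = 4·38 - 76 = 76.
Surplus = qs - qd = 60.
Government expenditure = surplus × support price = 60 × 38 = 2280.

2280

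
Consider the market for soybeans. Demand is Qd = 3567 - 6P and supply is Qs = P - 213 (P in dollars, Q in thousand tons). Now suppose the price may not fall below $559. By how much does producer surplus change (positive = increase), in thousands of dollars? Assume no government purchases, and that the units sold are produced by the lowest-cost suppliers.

Without the control the market clears where 3567 - 6P = P - 213, i.e. P* = 540 and Q* = 327.
The floor of 559 is above the equilibrium price 540, so it binds.
At P = 559: Qd = 3567 - 6·559 = 213 and Qs = 559 - 213 = 346.
Producer surplus without the control is ½ · (540 - 213) · 327 = 53464.5.
With the floor, 213 units are sold at 559. The supply price at Q = 213 is 426, so PS = ½ · [(559 - 213) + (559 - 426)] · 213 = 51013.5.
Change in producer surplus = 51013.5 - 53464.5 = -2451.

-2451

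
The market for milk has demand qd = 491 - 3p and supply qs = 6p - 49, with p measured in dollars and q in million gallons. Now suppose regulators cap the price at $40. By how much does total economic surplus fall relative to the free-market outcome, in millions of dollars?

In a free market, 491 - 3p = 6p - 49 gives the equilibrium p* = 60, q* = 311.
The ceiling of 40 is below the equilibrium price 60, so it binds.
At p = 40: qd = 491 - 3·40 = 371 and qs = 6·40 - 49 = 191.
Quantity traded falls to 191. At q = 191 the demand price is (491 - 191)/3 = 100 and the supply price is (49 + 191)/6 = 40.
Deadweight loss = ½ · (100 - 40) · (311 - 191) = ½ · 60 · 120 = 3600.

3600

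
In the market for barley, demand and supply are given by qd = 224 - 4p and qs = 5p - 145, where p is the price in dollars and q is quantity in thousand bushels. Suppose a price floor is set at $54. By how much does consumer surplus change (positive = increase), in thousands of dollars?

-442

Without the control the market clears where 224 - 4p = 5p - 145, i.e. p* = 41 and q* = 60.
The floor of 54 is above the equilibrium price 41, so it binds.
At p = 54: qd = 224 - 4·54 = 8 and qs = 5·54 - 145 = 125.
Consumer surplus without the control is ½ · (56 - 41) · 60 = 450.
With the floor, consumers buy 8 units at 54, so CS = ½ · (56 - 54) · 8 = 8.
Change in consumer surplus = 8 - 450 = -442.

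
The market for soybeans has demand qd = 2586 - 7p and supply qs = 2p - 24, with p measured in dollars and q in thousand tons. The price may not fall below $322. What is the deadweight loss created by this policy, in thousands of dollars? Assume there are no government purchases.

In a free market, 2586 - 7p = 2p - 24 gives the equilibrium p* = 290, q* = 556.
Since 322 > 290, the floor is binding.
At p = 322: qd = 2586 - 7·322 = 332 and qs = 2·322 - 24 = 620.
Quantity traded falls to 332. At q = 332 the demand price is (2586 - 332)/7 = 322 and the supply price is (24 + 332)/2 = 178.
Deadweight loss = ½ · (322 - 178) · (556 - 332) = ½ · 144 · 224 = 16128.

16128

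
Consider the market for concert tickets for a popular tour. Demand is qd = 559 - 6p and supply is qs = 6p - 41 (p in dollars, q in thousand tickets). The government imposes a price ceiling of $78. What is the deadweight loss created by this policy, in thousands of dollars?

0

Without the control the market clears where 559 - 6p = 6p - 41, i.e. p* = 50 and q* = 259.
Since 78 is above p* = 50, the ceiling does not bind and the free-market outcome prevails.
Since the control does not bind, no trades are prevented and deadweight loss is zero.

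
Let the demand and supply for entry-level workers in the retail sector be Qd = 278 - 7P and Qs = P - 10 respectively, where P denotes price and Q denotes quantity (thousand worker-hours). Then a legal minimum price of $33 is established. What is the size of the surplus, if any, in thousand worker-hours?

0

Equilibrium: 278 - 7P = P - 10, so 288 = 8P and P* = 36, Q* = 26.
The floor of 33 is below the equilibrium price 36, so it is not binding; the market clears at P* = 36, Q* = 26.
Since the control does not bind, there is no surplus.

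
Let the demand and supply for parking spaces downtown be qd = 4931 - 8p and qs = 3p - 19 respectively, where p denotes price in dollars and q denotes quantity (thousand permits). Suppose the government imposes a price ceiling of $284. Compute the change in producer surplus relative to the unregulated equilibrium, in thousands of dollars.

Setting quantity demanded equal to quantity supplied, 4931 - 8p = 3p - 19, gives p* = 450 and q* = 1331.
Since 284 < 450, the ceiling is binding.
At p = 284: qd = 4931 - 8·284 = 2659 and qs = 3·284 - 19 = 833.
Producer surplus without the control is ½ · (450 - 19/3) · 1331 = 1771561/6.
With the ceiling, producers sell 833 units at 284, so PS = ½ · (284 - 19/3) · 833 = 693889/6.
Change in producer surplus = 693889/6 - 1771561/6 = -179612.

-179612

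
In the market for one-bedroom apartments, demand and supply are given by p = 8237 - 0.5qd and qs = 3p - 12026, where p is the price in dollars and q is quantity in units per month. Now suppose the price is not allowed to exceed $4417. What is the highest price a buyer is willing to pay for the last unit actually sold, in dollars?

7624.5

Rearranging demand gives qd = 16474 - 2p. Setting quantity demanded equal to quantity supplied, 16474 - 2p = 3p - 12026, gives p* = 5700 and q* = 5074.
The ceiling of 4417 is below the equilibrium price 5700, so it binds.
At p = 4417: qd = 16474 - 2·4417 = 7640 and qs = 3·4417 - 12026 = 1225.
Only 1225 units reach the market. On the demand curve, the marginal buyer's willingness to pay at q = 1225 is (16474 - 1225)/2 = 7624.5.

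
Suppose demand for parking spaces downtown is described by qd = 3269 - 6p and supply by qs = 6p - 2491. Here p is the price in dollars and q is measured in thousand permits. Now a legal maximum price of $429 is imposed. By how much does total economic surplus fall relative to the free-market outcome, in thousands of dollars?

15606

In a free market, 3269 - 6p = 6p - 2491 gives the equilibrium p* = 480, q* = 389.
Because the ceiling (429) lies below the market-clearing price, it is binding.
At p = 429: qd = 3269 - 6·429 = 695 and qs = 6·429 - 2491 = 83.
Quantity traded falls to 83. At q = 83 the demand price is (3269 - 83)/6 = 531 and the supply price is (2491 + 83)/6 = 429.
Deadweight loss = ½ · (531 - 429) · (389 - 83) = ½ · 102 · 306 = 15606.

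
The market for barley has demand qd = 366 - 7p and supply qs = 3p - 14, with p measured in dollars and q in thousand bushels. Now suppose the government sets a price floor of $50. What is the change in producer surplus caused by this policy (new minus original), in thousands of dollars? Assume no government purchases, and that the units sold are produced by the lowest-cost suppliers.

Without the control the market clears where 366 - 7p = 3p - 14, i.e. p* = 38 and q* = 100.
Because the floor (50) lies above the market-clearing price, it is binding.
At p = 50: qd = 366 - 7·50 = 16 and qs = 3·50 - 14 = 136.
Producer surplus without the control is ½ · (38 - 14/3) · 100 = 5000/3.
With the floor, 16 units are sold at 50. The supply price at q = 16 is 10, so PS = ½ · [(50 - 14/3) + (50 - 10)] · 16 = 2048/3.
Change in producer surplus = 2048/3 - 5000/3 = -984.

-984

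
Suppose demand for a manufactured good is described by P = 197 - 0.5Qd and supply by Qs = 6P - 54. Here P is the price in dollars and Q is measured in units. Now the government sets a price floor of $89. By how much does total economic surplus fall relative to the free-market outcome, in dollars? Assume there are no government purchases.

1452

Rearranging demand gives Qd = 394 - 2P. In a free market, 394 - 2P = 6P - 54 gives the equilibrium P* = 56, Q* = 282.
The floor of 89 is above the equilibrium price 56, so it binds.
At P = 89: Qd = 394 - 2·89 = 216 and Qs = 6·89 - 54 = 480.
Quantity traded falls to 216. At Q = 216 the demand price is (394 - 216)/2 = 89 and the supply price is (54 + 216)/6 = 45.
Deadweight loss = ½ · (89 - 45) · (282 - 216) = ½ · 44 · 66 = 1452.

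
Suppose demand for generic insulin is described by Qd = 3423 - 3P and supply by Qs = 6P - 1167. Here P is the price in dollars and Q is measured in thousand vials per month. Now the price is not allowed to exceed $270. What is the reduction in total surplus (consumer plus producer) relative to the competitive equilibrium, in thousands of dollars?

518400

Setting quantity demanded equal to quantity supplied, 3423 - 3P = 6P - 1167, gives P* = 510 and Q* = 1893.
Because the ceiling (270) lies below the market-clearing price, it is binding.
At P = 270: Qd = 3423 - 3·270 = 2613 and Qs = 6·270 - 1167 = 453.
Quantity traded falls to 453. At Q = 453 the demand price is (3423 - 453)/3 = 990 and the supply price is (1167 + 453)/6 = 270.
Deadweight loss = ½ · (990 - 270) · (1893 - 453) = ½ · 720 · 1440 = 518400.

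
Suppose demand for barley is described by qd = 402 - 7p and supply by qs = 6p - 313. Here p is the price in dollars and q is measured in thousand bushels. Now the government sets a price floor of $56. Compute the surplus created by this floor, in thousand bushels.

Without the control the market clears where 402 - 7p = 6p - 313, i.e. p* = 55 and q* = 17.
The floor of 56 is above the equilibrium price 55, so it binds.
At p = 56: qd = 402 - 7·56 = 10 and qs = 6·56 - 313 = 23.
Surplus = qs - qd = 23 - 10 = 13.

13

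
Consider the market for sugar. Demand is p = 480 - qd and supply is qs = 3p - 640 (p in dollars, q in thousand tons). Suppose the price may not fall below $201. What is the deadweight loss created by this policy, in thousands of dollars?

0

Rearranging demand gives qd = 480 - p. In a free market, 480 - p = 3p - 640 gives the equilibrium p* = 280, q* = 200.
The floor of 201 is below the equilibrium price 280, so it is not binding; the market clears at p* = 280, q* = 200.
Since the control does not bind, no trades are prevented and deadweight loss is zero.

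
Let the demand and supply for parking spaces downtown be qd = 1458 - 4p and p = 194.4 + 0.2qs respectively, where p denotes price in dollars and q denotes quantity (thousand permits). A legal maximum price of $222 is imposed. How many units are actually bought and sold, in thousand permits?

Rearranging supply gives qs = 5p - 972. In a free market, 1458 - 4p = 5p - 972 gives the equilibrium p* = 270, q* = 378.
Because the ceiling (222) lies below the market-clearing price, it is binding.
At p = 222: qd = 1458 - 4·222 = 570 and qs = 5·222 - 972 = 138.
The quantity actually transacted is the short side, supply: 138.

138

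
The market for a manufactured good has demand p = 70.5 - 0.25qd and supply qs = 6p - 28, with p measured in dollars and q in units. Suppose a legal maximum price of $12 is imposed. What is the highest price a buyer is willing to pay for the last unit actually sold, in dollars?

Rearranging demand gives qd = 282 - 4p. In a free market, 282 - 4p = 6p - 28 gives the equilibrium p* = 31, q* = 158.
The ceiling of 12 is below the equilibrium price 31, so it binds.
At p = 12: qd = 282 - 4·12 = 234 and qs = 6·12 - 28 = 44.
Only 44 units reach the market. On the demand curve, the marginal buyer's willingness to pay at q = 44 is (282 - 44)/4 = 59.5.

59.5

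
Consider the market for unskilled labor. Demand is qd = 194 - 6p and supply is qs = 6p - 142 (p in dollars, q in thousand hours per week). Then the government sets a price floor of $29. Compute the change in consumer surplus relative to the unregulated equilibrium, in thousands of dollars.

Setting quantity demanded equal to quantity supplied, 194 - 6p = 6p - 142, gives p* = 28 and q* = 26.
Because the floor (29) lies above the market-clearing price, it is binding.
At p = 29: qd = 194 - 6·29 = 20 and qs = 6·29 - 142 = 32.
Consumer surplus without the control is ½ · (97/3 - 28) · 26 = 169/3.
With the floor, consumers buy 20 units at 29, so CS = ½ · (97/3 - 29) · 20 = 100/3.
Change in consumer surplus = 100/3 - 169/3 = -23.

-23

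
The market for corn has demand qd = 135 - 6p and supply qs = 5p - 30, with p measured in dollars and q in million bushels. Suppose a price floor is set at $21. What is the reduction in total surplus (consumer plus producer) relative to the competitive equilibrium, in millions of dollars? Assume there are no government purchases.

237.6

Equilibrium: 135 - 6p = 5p - 30, so 165 = 11p and p* = 15, q* = 45.
Since 21 > 15, the floor is binding.
At p = 21: qd = 135 - 6·21 = 9 and qs = 5·21 - 30 = 75.
Quantity traded falls to 9. At q = 9 the demand price is (135 - 9)/6 = 21 and the supply price is (30 + 9)/5 = 7.8.
Deadweight loss = ½ · (21 - 7.8) · (45 - 9) = ½ · 13.2 · 36 = 237.6.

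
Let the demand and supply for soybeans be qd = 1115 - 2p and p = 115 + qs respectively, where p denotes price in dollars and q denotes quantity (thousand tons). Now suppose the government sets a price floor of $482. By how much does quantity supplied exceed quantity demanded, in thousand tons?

216

Rearranging supply gives qs = p - 115. Without the control the market clears where 1115 - 2p = p - 115, i.e. p* = 410 and q* = 295.
The floor of 482 is above the equilibrium price 410, so it binds.
At p = 482: qd = 1115 - 2·482 = 151 and qs = 482 - 115 = 367.
Surplus = qs - qd = 367 - 151 = 216.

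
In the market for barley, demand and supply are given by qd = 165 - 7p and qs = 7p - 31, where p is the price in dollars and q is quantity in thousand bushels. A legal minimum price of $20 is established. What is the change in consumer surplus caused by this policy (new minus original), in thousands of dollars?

-276

Equilibrium: 165 - 7p = 7p - 31, so 196 = 14p and p* = 14, q* = 67.
Because the floor (20) lies above the market-clearing price, it is binding.
At p = 20: qd = 165 - 7·20 = 25 and qs = 7·20 - 31 = 109.
Consumer surplus without the control is ½ · (165/7 - 14) · 67 = 4489/14.
With the floor, consumers buy 25 units at 20, so CS = ½ · (165/7 - 20) · 25 = 625/14.
Change in consumer surplus = 625/14 - 4489/14 = -276.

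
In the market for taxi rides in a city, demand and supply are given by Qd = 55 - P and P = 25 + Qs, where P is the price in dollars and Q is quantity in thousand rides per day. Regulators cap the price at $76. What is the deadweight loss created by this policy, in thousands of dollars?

Rearranging supply gives Qs = P - 25. In a free market, 55 - P = P - 25 gives the equilibrium P* = 40, Q* = 15.
Since 76 is above P* = 40, the ceiling does not bind and the free-market outcome prevails.
Since the control does not bind, no trades are prevented and deadweight loss is zero.

0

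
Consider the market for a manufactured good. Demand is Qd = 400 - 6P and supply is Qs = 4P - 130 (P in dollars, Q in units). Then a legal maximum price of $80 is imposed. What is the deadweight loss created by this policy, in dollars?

0

Without the control the market clears where 400 - 6P = 4P - 130, i.e. P* = 53 and Q* = 82.
Since 80 is above P* = 53, the ceiling does not bind and the free-market outcome prevails.
Since the control does not bind, no trades are prevented and deadweight loss is zero.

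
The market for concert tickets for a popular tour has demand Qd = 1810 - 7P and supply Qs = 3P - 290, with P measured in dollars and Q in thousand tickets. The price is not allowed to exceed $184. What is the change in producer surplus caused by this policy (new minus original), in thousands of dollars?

Without the control the market clears where 1810 - 7P = 3P - 290, i.e. P* = 210 and Q* = 340.
The ceiling of 184 is below the equilibrium price 210, so it binds.
At P = 184: Qd = 1810 - 7·184 = 522 and Qs = 3·184 - 290 = 262.
Producer surplus without the control is ½ · (210 - 290/3) · 340 = 57800/3.
With the ceiling, producers sell 262 units at 184, so PS = ½ · (184 - 290/3) · 262 = 34322/3.
Change in producer surplus = 34322/3 - 57800/3 = -7826.

-7826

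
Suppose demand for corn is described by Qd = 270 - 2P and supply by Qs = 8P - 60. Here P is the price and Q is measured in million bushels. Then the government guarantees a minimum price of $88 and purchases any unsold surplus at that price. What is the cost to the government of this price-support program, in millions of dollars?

48400

In a free market, 270 - 2P = 8P - 60 gives the equilibrium P* = 33, Q* = 204.
Because the floor (88) lies above the market-clearing price, it is binding.
At P = 88: Qd = 270 - 2·88 = 94 and Qs = 8·88 - 60 = 644.
Surplus = Qs - Qd = 550.
Government expenditure = surplus × support price = 550 × 88 = 48400.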